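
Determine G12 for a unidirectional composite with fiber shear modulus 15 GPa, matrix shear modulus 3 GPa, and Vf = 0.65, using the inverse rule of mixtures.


1/G12 = Vf/Gf + (1-Vf)/Gm = 0.65/15 + 0.35/3
G12 = 6.25 GPa

6.25 GPa


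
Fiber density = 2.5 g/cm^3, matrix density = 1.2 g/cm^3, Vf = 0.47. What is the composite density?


rho_c = rho_f*Vf + rho_m*(1-Vf) = 2.5*0.47 + 1.2*0.53 = 1.811 g/cm^3

1.811 g/cm^3


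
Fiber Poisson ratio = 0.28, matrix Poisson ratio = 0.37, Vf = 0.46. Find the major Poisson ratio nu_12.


nu_12 = nu_f*Vf + nu_m*(1-Vf) = 0.28*0.46 + 0.37*0.54 = 0.3286

0.3286


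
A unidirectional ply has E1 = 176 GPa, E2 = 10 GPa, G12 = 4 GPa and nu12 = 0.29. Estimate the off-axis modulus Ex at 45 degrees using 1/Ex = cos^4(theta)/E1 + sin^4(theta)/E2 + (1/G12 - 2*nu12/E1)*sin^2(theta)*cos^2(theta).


cos^4(45) = 0.25, sin^4(45) = 0.25, sin^2(45)*cos^2(45) = 0.25
1/G12 - 2*nu12/E1 = 1/4 - 2*0.29/176 = 0.246705 GPa^-1
1/Ex = 0.25/176 + 0.25/10 + 0.246705*0.25 = 0.0880966 GPa^-1
Ex = 11.35 GPa

11.35 GPa


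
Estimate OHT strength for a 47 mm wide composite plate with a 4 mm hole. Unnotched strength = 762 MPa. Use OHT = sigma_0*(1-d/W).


OHT = sigma_0*(1-d/W) = 762*(1-4/47) = 697.1 MPa

697.1 MPa


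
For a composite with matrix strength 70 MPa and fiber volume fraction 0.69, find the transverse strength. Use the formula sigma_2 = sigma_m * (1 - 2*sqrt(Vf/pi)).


factor = 1 - 2*sqrt(0.69/pi) = 0.0627
sigma_2 = 70 * 0.0627 = 4.39 MPa

4.39 MPa


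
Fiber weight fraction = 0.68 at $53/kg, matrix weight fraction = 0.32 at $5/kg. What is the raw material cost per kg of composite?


Cost = cost_f*Wf + cost_m*Wm = 53*0.68 + 5*0.32 = $37.64/kg

$37.64/kg


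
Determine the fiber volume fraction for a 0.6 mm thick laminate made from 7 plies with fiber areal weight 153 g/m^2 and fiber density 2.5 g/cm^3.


Vf = n * FAW / (rho_f * h * 1000) = 7 * 153 / (2.5 * 0.6 * 1000) = 0.714

0.714


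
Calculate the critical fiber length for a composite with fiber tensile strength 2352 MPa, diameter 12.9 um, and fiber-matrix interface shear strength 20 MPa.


Lc = sigma_f * d / (2 * tau_i) = 2352 * 12.9 / (2 * 20) = 758.5 um

758.5 um


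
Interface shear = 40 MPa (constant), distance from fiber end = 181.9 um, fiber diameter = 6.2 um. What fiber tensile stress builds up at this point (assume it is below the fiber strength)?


Force balance: sigma_f * (pi*d^2/4) = tau * (pi*d) * x  ->  sigma_f = 4 * tau * x / d
sigma_f = 4 * 40 * 181.9 / 6.2 = 4694.2 MPa

4694.2 MPa


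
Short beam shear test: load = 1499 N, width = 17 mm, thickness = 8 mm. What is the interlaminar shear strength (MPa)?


ILSS = 3F/(4bh) = 3*1499/(4*17*8) = 8.27 MPa

8.27 MPa


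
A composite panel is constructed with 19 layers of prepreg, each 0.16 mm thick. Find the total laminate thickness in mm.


h = n * t_ply = 19 * 0.16 = 3.04 mm

3.04 mm


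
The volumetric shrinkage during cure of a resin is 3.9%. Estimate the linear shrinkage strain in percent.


Linear shrinkage ≈ vol_shrink/3 = 3.9/3 = 1.3%

1.3%


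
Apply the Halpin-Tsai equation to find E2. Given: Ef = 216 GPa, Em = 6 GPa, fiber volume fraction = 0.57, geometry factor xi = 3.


eta = (Ef/Em - 1)/(Ef/Em + xi) = (36.0 - 1)/(36.0 + 3) = 0.8974
E2 = Em*(1+xi*eta*Vf)/(1-eta*Vf) = 31.13 GPa

31.13 GPa


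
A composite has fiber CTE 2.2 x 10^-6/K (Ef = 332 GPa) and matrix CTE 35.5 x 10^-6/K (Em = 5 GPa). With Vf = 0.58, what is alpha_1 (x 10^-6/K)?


E1 = Ef*Vf + Em*(1-Vf) = 194.66
alpha_1 = (alpha_f*Ef*Vf + alpha_m*Em*(1-Vf))/E1 = 2.56 x 10^-6/K

2.56 x 10^-6/K


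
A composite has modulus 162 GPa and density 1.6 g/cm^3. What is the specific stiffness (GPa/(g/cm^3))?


Specific stiffness = E/rho = 162/1.6 = 101.3 GPa/(g/cm^3)

101.3 GPa/(g/cm^3)


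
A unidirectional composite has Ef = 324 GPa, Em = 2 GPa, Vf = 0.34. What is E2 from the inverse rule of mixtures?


1/E2 = Vf/Ef + (1-Vf)/Em = 0.34/324 + 0.66/2
E2 = 3.02 GPa

3.02 GPa


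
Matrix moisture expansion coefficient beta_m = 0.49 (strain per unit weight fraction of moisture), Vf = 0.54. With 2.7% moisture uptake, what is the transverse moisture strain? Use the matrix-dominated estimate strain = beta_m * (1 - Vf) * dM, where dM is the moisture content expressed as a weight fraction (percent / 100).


dM = 2.7/100 = 0.027
strain = beta_m * (1-Vf) * dM = 0.49 * 0.46 * 0.027 = 0.0060858

0.0060858


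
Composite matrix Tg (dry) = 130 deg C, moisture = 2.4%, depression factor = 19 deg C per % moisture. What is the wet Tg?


Tg_wet = Tg_dry - k*moisture = 130 - 19*2.4 = 84.4 deg C

84.4 deg C


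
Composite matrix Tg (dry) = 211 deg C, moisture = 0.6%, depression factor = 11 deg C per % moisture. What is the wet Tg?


Tg_wet = Tg_dry - k*moisture = 211 - 11*0.6 = 204.4 deg C

204.4 deg C


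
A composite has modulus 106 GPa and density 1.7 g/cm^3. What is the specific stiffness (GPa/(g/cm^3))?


Specific stiffness = E/rho = 106/1.7 = 62.4 GPa/(g/cm^3)

62.4 GPa/(g/cm^3)


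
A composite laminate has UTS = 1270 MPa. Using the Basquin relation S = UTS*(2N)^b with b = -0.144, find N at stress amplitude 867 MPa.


N = 0.5 * (S/UTS)^(1/b) = 0.5 * (867/1270)^(1/-0.144) = 7.0836 cycles

7.0836 cycles


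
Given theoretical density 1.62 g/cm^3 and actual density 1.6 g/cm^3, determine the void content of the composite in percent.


Void% = (rho_theo - rho_actual)/rho_theo * 100 = (1.62 - 1.6)/1.62 * 100 = 1.23%

1.23%


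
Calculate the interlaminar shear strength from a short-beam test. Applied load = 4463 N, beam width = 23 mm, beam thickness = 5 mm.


ILSS = 3F/(4bh) = 3*4463/(4*23*5) = 29.11 MPa

29.11 MPa


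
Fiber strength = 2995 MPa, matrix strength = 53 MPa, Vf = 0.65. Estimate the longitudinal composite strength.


sigma_1 = sigma_f*Vf + sigma_m*(1-Vf) = 2995*0.65 + 53*0.35 = 1965.3 MPa

1965.3 MPa


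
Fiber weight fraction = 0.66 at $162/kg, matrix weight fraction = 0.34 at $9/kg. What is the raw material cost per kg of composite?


Cost = cost_f*Wf + cost_m*Wm = 162*0.66 + 9*0.34 = $109.98/kg

$109.98/kg


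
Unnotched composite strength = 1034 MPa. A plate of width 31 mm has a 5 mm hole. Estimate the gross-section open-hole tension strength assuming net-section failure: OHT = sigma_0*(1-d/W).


OHT = sigma_0*(1-d/W) = 1034*(1-5/31) = 867.2 MPa

867.2 MPa


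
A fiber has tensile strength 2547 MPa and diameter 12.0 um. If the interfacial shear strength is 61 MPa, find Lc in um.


Lc = sigma_f * d / (2 * tau_i) = 2547 * 12.0 / (2 * 61) = 250.5 um

250.5 um


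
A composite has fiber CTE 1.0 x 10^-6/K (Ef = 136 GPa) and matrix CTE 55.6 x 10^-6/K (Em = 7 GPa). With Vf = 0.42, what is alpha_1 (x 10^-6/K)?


E1 = Ef*Vf + Em*(1-Vf) = 61.18
alpha_1 = (alpha_f*Ef*Vf + alpha_m*Em*(1-Vf))/E1 = 4.62 x 10^-6/K

4.62 x 10^-6/K


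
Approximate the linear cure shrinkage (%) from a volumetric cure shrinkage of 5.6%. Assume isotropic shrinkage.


Linear shrinkage ≈ vol_shrink/3 = 5.6/3 = 1.867%

1.867%


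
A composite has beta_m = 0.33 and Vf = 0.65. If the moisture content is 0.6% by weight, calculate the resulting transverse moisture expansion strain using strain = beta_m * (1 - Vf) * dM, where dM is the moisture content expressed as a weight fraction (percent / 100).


dM = 0.6/100 = 0.006
strain = beta_m * (1-Vf) * dM = 0.33 * 0.35 * 0.006 = 0.000693

0.000693


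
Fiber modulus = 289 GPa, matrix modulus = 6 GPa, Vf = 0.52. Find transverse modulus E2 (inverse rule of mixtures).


1/E2 = Vf/Ef + (1-Vf)/Em = 0.52/289 + 0.48/6
E2 = 12.23 GPa

12.23 GPa


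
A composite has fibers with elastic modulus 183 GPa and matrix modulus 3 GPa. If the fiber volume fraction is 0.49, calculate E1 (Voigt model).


E1 = Ef*Vf + Em*(1-Vf) = 183*0.49 + 3*0.51 = 91.2 GPa

91.2 GPa


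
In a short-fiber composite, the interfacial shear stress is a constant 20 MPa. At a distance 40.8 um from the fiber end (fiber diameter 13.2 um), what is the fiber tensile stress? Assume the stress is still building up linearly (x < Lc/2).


Force balance: sigma_f * (pi*d^2/4) = tau * (pi*d) * x  ->  sigma_f = 4 * tau * x / d
sigma_f = 4 * 20 * 40.8 / 13.2 = 247.3 MPa

247.3 MPa


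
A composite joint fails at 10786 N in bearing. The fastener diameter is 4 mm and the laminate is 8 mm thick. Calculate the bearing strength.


sigma_br = F/(d*h) = 10786/(4*8) = 337.1 MPa

337.1 MPa


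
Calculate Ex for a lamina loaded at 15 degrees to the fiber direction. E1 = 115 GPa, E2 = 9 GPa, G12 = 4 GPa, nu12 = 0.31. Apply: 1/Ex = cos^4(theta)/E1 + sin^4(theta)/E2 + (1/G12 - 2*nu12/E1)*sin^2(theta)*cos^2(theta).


cos^4(15) = 0.870513, sin^4(15) = 0.004487, sin^2(15)*cos^2(15) = 0.0625
1/G12 - 2*nu12/E1 = 1/4 - 2*0.31/115 = 0.244609 GPa^-1
1/Ex = 0.870513/115 + 0.004487/9 + 0.244609*0.0625 = 0.0233563 GPa^-1
Ex = 42.81 GPa

42.81 GPa


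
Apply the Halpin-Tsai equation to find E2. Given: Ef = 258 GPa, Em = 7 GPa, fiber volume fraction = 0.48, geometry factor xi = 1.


eta = (Ef/Em - 1)/(Ef/Em + xi) = (36.8571 - 1)/(36.8571 + 1) = 0.9472
E2 = Em*(1+xi*eta*Vf)/(1-eta*Vf) = 18.67 GPa

18.67 GPa


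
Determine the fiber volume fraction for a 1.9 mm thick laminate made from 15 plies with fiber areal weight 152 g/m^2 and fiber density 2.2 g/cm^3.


Vf = n * FAW / (rho_f * h * 1000) = 15 * 152 / (2.2 * 1.9 * 1000) = 0.5455

0.5455


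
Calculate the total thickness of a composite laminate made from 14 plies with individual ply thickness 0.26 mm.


h = n * t_ply = 14 * 0.26 = 3.64 mm

3.64 mm


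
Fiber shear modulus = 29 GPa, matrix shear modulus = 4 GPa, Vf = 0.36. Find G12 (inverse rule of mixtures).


1/G12 = Vf/Gf + (1-Vf)/Gm = 0.36/29 + 0.64/4
G12 = 5.8 GPa

5.8 GPa


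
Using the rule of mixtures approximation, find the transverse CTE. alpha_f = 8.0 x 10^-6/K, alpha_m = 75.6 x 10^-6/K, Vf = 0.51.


alpha_2 = alpha_f*Vf + alpha_m*(1-Vf) = 8.0*0.51 + 75.6*0.49 = 41.1 x 10^-6/K

41.1 x 10^-6/K


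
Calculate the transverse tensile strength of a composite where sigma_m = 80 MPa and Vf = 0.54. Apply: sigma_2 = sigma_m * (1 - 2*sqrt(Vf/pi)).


factor = 1 - 2*sqrt(0.54/pi) = 0.1708
sigma_2 = 80 * 0.1708 = 13.67 MPa

13.67 MPa


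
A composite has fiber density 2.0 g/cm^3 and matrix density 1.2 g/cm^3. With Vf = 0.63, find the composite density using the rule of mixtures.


rho_c = rho_f*Vf + rho_m*(1-Vf) = 2.0*0.63 + 1.2*0.37 = 1.704 g/cm^3

1.704 g/cm^3


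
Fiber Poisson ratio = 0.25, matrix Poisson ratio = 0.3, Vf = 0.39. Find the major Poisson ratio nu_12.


nu_12 = nu_f*Vf + nu_m*(1-Vf) = 0.25*0.39 + 0.3*0.61 = 0.2805

0.2805


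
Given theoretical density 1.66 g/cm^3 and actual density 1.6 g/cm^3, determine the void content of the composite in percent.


Void% = (rho_theo - rho_actual)/rho_theo * 100 = (1.66 - 1.6)/1.66 * 100 = 3.61%

3.61%


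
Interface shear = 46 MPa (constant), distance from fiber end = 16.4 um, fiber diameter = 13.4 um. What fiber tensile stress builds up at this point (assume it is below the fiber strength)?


Force balance: sigma_f * (pi*d^2/4) = tau * (pi*d) * x  ->  sigma_f = 4 * tau * x / d
sigma_f = 4 * 46 * 16.4 / 13.4 = 225.2 MPa

225.2 MPa


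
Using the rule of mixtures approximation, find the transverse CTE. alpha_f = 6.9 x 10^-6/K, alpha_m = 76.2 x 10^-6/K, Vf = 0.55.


alpha_2 = alpha_f*Vf + alpha_m*(1-Vf) = 6.9*0.55 + 76.2*0.45 = 38.1 x 10^-6/K

38.1 x 10^-6/K


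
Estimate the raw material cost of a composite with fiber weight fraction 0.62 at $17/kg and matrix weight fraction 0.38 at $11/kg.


Cost = cost_f*Wf + cost_m*Wm = 17*0.62 + 11*0.38 = $14.72/kg

$14.72/kg


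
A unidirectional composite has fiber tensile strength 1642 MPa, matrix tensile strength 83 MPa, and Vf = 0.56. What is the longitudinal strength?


sigma_1 = sigma_f*Vf + sigma_m*(1-Vf) = 1642*0.56 + 83*0.44 = 956.0 MPa

956.0 MPa


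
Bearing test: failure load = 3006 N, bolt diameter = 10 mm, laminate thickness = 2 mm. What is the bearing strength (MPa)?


sigma_br = F/(d*h) = 3006/(10*2) = 150.3 MPa

150.3 MPa


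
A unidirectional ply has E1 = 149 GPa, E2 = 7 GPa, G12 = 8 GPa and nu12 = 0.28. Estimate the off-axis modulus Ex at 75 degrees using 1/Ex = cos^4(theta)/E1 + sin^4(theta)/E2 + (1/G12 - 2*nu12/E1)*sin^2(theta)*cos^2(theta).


cos^4(75) = 0.004487, sin^4(75) = 0.870513, sin^2(75)*cos^2(75) = 0.0625
1/G12 - 2*nu12/E1 = 1/8 - 2*0.28/149 = 0.121242 GPa^-1
1/Ex = 0.004487/149 + 0.870513/7 + 0.121242*0.0625 = 0.1319667 GPa^-1
Ex = 7.58 GPa

7.58 GPa


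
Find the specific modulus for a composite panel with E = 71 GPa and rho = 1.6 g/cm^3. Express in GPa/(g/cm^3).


Specific stiffness = E/rho = 71/1.6 = 44.4 GPa/(g/cm^3)

44.4 GPa/(g/cm^3)


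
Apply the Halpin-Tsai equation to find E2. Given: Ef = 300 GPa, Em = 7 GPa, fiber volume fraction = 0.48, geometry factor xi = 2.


eta = (Ef/Em - 1)/(Ef/Em + xi) = (42.8571 - 1)/(42.8571 + 2) = 0.9331
E2 = Em*(1+xi*eta*Vf)/(1-eta*Vf) = 24.04 GPa

24.04 GPa


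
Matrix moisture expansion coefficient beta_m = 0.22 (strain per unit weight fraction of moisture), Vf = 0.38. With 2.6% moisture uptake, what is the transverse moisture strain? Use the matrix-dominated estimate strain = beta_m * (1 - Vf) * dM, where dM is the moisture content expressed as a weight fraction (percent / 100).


dM = 2.6/100 = 0.026
strain = beta_m * (1-Vf) * dM = 0.22 * 0.62 * 0.026 = 0.0035464

0.0035464


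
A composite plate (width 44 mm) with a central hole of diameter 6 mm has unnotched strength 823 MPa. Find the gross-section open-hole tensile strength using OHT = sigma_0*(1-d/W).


OHT = sigma_0*(1-d/W) = 823*(1-6/44) = 710.8 MPa

710.8 MPa


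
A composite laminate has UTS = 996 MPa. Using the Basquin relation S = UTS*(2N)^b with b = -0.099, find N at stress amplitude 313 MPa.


N = 0.5 * (S/UTS)^(1/b) = 0.5 * (313/996)^(1/-0.099) = 59827.2866 cycles

59827.2866 cycles


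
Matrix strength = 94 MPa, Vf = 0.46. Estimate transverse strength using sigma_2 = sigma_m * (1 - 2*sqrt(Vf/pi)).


factor = 1 - 2*sqrt(0.46/pi) = 0.2347
sigma_2 = 94 * 0.2347 = 22.06 MPa

22.06 MPa


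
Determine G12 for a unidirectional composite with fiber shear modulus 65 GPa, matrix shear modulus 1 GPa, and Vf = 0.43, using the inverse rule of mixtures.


1/G12 = Vf/Gf + (1-Vf)/Gm = 0.43/65 + 0.57/1
G12 = 1.73 GPa

1.73 GPa


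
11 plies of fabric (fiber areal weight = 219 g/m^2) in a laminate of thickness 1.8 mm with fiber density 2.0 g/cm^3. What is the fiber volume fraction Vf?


Vf = n * FAW / (rho_f * h * 1000) = 11 * 219 / (2.0 * 1.8 * 1000) = 0.6692

0.6692


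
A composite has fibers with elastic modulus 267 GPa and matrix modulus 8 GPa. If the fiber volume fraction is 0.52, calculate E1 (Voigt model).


E1 = Ef*Vf + Em*(1-Vf) = 267*0.52 + 8*0.48 = 142.68 GPa

142.68 GPa


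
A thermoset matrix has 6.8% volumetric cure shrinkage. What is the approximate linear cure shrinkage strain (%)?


Linear shrinkage ≈ vol_shrink/3 = 6.8/3 = 2.267%

2.267%


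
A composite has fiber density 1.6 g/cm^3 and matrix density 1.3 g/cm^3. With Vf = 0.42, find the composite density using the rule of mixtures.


rho_c = rho_f*Vf + rho_m*(1-Vf) = 1.6*0.42 + 1.3*0.58 = 1.426 g/cm^3

1.426 g/cm^3


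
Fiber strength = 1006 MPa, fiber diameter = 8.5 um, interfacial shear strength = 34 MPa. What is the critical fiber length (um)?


Lc = sigma_f * d / (2 * tau_i) = 1006 * 8.5 / (2 * 34) = 125.8 um

125.8 um


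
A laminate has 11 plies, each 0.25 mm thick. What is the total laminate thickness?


h = n * t_ply = 11 * 0.25 = 2.75 mm

2.75 mm


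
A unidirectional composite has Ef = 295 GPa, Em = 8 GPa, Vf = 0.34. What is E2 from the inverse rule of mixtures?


1/E2 = Vf/Ef + (1-Vf)/Em = 0.34/295 + 0.66/8
E2 = 11.95 GPa

11.95 GPa


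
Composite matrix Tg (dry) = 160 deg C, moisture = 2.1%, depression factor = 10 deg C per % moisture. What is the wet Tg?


Tg_wet = Tg_dry - k*moisture = 160 - 10*2.1 = 139.0 deg C

139.0 deg C


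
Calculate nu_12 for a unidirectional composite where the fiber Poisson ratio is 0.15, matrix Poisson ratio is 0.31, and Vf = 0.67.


nu_12 = nu_f*Vf + nu_m*(1-Vf) = 0.15*0.67 + 0.31*0.33 = 0.2028

0.2028


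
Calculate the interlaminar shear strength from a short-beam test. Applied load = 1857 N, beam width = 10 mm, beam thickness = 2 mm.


ILSS = 3F/(4bh) = 3*1857/(4*10*2) = 69.64 MPa

69.64 MPa


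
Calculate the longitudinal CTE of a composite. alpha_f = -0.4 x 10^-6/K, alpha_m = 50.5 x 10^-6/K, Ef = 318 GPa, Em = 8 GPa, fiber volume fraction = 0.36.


E1 = Ef*Vf + Em*(1-Vf) = 119.6
alpha_1 = (alpha_f*Ef*Vf + alpha_m*Em*(1-Vf))/E1 = 1.78 x 10^-6/K

1.78 x 10^-6/K


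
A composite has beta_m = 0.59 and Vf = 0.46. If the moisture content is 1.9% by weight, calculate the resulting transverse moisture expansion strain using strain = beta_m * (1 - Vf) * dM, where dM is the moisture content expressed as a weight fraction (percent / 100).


dM = 1.9/100 = 0.019
strain = beta_m * (1-Vf) * dM = 0.59 * 0.54 * 0.019 = 0.0060534

0.0060534


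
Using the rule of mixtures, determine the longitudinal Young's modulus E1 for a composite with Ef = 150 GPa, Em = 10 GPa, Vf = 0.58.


E1 = Ef*Vf + Em*(1-Vf) = 150*0.58 + 10*0.42 = 91.2 GPa

91.2 GPa


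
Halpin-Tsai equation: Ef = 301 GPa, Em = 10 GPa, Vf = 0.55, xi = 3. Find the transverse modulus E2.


eta = (Ef/Em - 1)/(Ef/Em + xi) = (30.1 - 1)/(30.1 + 3) = 0.8792
E2 = Em*(1+xi*eta*Vf)/(1-eta*Vf) = 47.45 GPa

47.45 GPa


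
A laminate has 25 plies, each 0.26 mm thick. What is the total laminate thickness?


h = n * t_ply = 25 * 0.26 = 6.5 mm

6.5 mm


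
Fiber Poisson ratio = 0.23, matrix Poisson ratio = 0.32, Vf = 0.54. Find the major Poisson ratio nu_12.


nu_12 = nu_f*Vf + nu_m*(1-Vf) = 0.23*0.54 + 0.32*0.46 = 0.2714

0.2714


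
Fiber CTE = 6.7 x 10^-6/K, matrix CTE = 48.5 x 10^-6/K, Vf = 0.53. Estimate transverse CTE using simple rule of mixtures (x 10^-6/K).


alpha_2 = alpha_f*Vf + alpha_m*(1-Vf) = 6.7*0.53 + 48.5*0.47 = 26.3 x 10^-6/K

26.3 x 10^-6/K


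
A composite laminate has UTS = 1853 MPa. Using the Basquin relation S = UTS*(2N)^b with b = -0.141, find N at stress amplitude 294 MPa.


N = 0.5 * (S/UTS)^(1/b) = 0.5 * (294/1853)^(1/-0.141) = 234089.5261 cycles

234089.5261 cycles


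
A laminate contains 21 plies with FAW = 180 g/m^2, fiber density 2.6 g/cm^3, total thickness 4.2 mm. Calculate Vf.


Vf = n * FAW / (rho_f * h * 1000) = 21 * 180 / (2.6 * 4.2 * 1000) = 0.3462

0.3462


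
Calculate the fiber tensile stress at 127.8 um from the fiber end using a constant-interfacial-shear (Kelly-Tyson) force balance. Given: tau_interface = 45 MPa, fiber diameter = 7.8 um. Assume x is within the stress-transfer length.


Force balance: sigma_f * (pi*d^2/4) = tau * (pi*d) * x  ->  sigma_f = 4 * tau * x / d
sigma_f = 4 * 45 * 127.8 / 7.8 = 2949.2 MPa

2949.2 MPa


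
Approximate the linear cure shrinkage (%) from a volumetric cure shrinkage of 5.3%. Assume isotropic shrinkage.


Linear shrinkage ≈ vol_shrink/3 = 5.3/3 = 1.767%

1.767%


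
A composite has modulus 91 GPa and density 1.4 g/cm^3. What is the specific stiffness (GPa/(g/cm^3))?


Specific stiffness = E/rho = 91/1.4 = 65.0 GPa/(g/cm^3)

65.0 GPa/(g/cm^3)


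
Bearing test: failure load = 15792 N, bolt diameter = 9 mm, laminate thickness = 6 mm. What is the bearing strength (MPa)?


sigma_br = F/(d*h) = 15792/(9*6) = 292.4 MPa

292.4 MPa


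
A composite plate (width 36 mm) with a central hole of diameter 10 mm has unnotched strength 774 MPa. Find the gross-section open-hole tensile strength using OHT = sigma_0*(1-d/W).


OHT = sigma_0*(1-d/W) = 774*(1-10/36) = 559.0 MPa

559.0 MPa


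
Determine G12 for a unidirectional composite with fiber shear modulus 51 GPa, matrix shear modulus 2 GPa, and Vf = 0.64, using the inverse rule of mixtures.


1/G12 = Vf/Gf + (1-Vf)/Gm = 0.64/51 + 0.36/2
G12 = 5.19 GPa

5.19 GPa


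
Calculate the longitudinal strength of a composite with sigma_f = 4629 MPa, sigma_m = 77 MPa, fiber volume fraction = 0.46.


sigma_1 = sigma_f*Vf + sigma_m*(1-Vf) = 4629*0.46 + 77*0.54 = 2170.9 MPa

2170.9 MPa


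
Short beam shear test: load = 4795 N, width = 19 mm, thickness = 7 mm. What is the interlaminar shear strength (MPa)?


ILSS = 3F/(4bh) = 3*4795/(4*19*7) = 27.04 MPa

27.04 MPa


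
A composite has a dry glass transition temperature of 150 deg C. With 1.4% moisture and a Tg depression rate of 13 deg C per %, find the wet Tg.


Tg_wet = Tg_dry - k*moisture = 150 - 13*1.4 = 131.8 deg C

131.8 deg C


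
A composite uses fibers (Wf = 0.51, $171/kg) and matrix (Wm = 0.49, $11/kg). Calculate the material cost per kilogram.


Cost = cost_f*Wf + cost_m*Wm = 171*0.51 + 11*0.49 = $92.6/kg

$92.6/kg


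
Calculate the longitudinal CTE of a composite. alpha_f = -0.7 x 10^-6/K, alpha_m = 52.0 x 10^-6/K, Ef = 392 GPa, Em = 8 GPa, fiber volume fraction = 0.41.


E1 = Ef*Vf + Em*(1-Vf) = 165.44
alpha_1 = (alpha_f*Ef*Vf + alpha_m*Em*(1-Vf))/E1 = 0.8 x 10^-6/K

0.8 x 10^-6/K


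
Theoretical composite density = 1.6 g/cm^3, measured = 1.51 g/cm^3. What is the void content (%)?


Void% = (rho_theo - rho_actual)/rho_theo * 100 = (1.6 - 1.51)/1.6 * 100 = 5.63%

5.63%


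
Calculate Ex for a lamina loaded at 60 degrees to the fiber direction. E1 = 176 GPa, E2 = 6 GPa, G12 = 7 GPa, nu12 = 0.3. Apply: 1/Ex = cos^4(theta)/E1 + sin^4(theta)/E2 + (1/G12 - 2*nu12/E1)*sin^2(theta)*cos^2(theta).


cos^4(60) = 0.0625, sin^4(60) = 0.5625, sin^2(60)*cos^2(60) = 0.1875
1/G12 - 2*nu12/E1 = 1/7 - 2*0.3/176 = 0.139448 GPa^-1
1/Ex = 0.0625/176 + 0.5625/6 + 0.139448*0.1875 = 0.1202516 GPa^-1
Ex = 8.32 GPa

8.32 GPa


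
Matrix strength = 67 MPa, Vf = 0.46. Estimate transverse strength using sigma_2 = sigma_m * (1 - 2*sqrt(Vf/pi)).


factor = 1 - 2*sqrt(0.46/pi) = 0.2347
sigma_2 = 67 * 0.2347 = 15.72 MPa

15.72 MPa


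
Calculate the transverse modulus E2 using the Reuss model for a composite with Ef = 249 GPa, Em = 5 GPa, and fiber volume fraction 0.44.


1/E2 = Vf/Ef + (1-Vf)/Em = 0.44/249 + 0.56/5
E2 = 8.79 GPa

8.79 GPa


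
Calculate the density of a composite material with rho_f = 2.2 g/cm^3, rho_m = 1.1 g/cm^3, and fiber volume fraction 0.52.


rho_c = rho_f*Vf + rho_m*(1-Vf) = 2.2*0.52 + 1.1*0.48 = 1.672 g/cm^3

1.672 g/cm^3


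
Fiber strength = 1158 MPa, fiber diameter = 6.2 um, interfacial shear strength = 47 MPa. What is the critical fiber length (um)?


Lc = sigma_f * d / (2 * tau_i) = 1158 * 6.2 / (2 * 47) = 76.4 um

76.4 um


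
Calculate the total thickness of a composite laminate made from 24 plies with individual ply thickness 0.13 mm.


h = n * t_ply = 24 * 0.13 = 3.12 mm

3.12 mm


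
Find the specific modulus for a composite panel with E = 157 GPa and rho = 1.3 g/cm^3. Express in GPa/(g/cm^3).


Specific stiffness = E/rho = 157/1.3 = 120.8 GPa/(g/cm^3)

120.8 GPa/(g/cm^3)


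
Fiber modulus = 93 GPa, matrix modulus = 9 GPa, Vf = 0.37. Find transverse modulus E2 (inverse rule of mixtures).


1/E2 = Vf/Ef + (1-Vf)/Em = 0.37/93 + 0.63/9
E2 = 13.52 GPa

13.52 GPa


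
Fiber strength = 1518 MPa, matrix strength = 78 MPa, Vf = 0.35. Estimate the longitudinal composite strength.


sigma_1 = sigma_f*Vf + sigma_m*(1-Vf) = 1518*0.35 + 78*0.65 = 582.0 MPa

582.0 MPa


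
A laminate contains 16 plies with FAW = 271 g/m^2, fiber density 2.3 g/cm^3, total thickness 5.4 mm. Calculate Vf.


Vf = n * FAW / (rho_f * h * 1000) = 16 * 271 / (2.3 * 5.4 * 1000) = 0.3491

0.3491


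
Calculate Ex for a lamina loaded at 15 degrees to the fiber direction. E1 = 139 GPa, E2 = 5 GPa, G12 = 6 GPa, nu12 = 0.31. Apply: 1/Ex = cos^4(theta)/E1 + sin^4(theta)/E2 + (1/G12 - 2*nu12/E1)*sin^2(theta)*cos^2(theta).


cos^4(15) = 0.870513, sin^4(15) = 0.004487, sin^2(15)*cos^2(15) = 0.0625
1/G12 - 2*nu12/E1 = 1/6 - 2*0.31/139 = 0.162206 GPa^-1
1/Ex = 0.870513/139 + 0.004487/5 + 0.162206*0.0625 = 0.017298 GPa^-1
Ex = 57.81 GPa

57.81 GPa


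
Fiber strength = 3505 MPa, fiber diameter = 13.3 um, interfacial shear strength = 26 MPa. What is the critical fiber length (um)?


Lc = sigma_f * d / (2 * tau_i) = 3505 * 13.3 / (2 * 26) = 896.5 um

896.5 um


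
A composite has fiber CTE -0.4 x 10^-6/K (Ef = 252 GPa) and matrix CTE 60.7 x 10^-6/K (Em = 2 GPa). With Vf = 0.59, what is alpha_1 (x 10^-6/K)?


E1 = Ef*Vf + Em*(1-Vf) = 149.5
alpha_1 = (alpha_f*Ef*Vf + alpha_m*Em*(1-Vf))/E1 = -0.06 x 10^-6/K

-0.06 x 10^-6/K


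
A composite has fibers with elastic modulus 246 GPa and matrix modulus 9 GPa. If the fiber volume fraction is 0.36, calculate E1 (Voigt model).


E1 = Ef*Vf + Em*(1-Vf) = 246*0.36 + 9*0.64 = 94.32 GPa

94.32 GPa


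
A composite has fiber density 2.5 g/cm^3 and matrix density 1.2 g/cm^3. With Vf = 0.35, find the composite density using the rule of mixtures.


rho_c = rho_f*Vf + rho_m*(1-Vf) = 2.5*0.35 + 1.2*0.65 = 1.655 g/cm^3

1.655 g/cm^3


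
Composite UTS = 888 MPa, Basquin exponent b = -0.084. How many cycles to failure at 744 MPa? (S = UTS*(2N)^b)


N = 0.5 * (S/UTS)^(1/b) = 0.5 * (744/888)^(1/-0.084) = 4.1090 cycles

4.1090 cycles


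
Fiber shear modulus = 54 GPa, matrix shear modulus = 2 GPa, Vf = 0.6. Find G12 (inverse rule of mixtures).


1/G12 = Vf/Gf + (1-Vf)/Gm = 0.6/54 + 0.4/2
G12 = 4.74 GPa

4.74 GPa


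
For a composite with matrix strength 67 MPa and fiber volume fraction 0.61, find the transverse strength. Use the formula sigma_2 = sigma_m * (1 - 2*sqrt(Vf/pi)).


factor = 1 - 2*sqrt(0.61/pi) = 0.1187
sigma_2 = 67 * 0.1187 = 7.95 MPa

7.95 MPa


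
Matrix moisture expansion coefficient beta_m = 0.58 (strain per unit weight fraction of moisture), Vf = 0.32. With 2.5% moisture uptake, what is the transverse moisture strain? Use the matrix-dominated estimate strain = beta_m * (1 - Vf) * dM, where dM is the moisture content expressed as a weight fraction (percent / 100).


dM = 2.5/100 = 0.025
strain = beta_m * (1-Vf) * dM = 0.58 * 0.68 * 0.025 = 0.00986

0.00986


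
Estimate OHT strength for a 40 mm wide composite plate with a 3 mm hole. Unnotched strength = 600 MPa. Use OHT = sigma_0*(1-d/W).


OHT = sigma_0*(1-d/W) = 600*(1-3/40) = 555.0 MPa

555.0 MPa


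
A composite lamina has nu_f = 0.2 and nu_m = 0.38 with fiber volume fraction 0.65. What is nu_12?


nu_12 = nu_f*Vf + nu_m*(1-Vf) = 0.2*0.65 + 0.38*0.35 = 0.263

0.263


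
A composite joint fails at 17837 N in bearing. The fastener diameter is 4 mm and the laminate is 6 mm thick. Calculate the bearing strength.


sigma_br = F/(d*h) = 17837/(4*6) = 743.2 MPa

743.2 MPa


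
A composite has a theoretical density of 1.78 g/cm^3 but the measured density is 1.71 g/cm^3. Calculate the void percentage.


Void% = (rho_theo - rho_actual)/rho_theo * 100 = (1.78 - 1.71)/1.78 * 100 = 3.93%

3.93%


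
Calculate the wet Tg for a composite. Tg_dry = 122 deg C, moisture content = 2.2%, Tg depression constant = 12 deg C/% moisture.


Tg_wet = Tg_dry - k*moisture = 122 - 12*2.2 = 95.6 deg C

95.6 deg C


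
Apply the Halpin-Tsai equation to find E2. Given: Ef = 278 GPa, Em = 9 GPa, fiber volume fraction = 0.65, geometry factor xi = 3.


eta = (Ef/Em - 1)/(Ef/Em + xi) = (30.8889 - 1)/(30.8889 + 3) = 0.882
E2 = Em*(1+xi*eta*Vf)/(1-eta*Vf) = 57.36 GPa

57.36 GPa


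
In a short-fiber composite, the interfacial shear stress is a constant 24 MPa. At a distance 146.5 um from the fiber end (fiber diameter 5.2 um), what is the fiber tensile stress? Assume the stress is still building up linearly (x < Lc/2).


Force balance: sigma_f * (pi*d^2/4) = tau * (pi*d) * x  ->  sigma_f = 4 * tau * x / d
sigma_f = 4 * 24 * 146.5 / 5.2 = 2704.6 MPa

2704.6 MPa


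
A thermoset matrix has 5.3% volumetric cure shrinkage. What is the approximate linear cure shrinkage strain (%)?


Linear shrinkage ≈ vol_shrink/3 = 5.3/3 = 1.767%

1.767%


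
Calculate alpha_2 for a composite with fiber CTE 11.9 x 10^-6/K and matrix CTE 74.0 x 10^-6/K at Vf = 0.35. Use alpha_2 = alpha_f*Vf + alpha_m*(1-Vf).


alpha_2 = alpha_f*Vf + alpha_m*(1-Vf) = 11.9*0.35 + 74.0*0.65 = 52.3 x 10^-6/K

52.3 x 10^-6/K


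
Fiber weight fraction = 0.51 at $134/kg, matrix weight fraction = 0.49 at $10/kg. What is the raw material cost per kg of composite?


Cost = cost_f*Wf + cost_m*Wm = 134*0.51 + 10*0.49 = $73.24/kg

$73.24/kg


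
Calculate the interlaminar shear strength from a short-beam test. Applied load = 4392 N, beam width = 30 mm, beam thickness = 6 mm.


ILSS = 3F/(4bh) = 3*4392/(4*30*6) = 18.3 MPa

18.3 MPa


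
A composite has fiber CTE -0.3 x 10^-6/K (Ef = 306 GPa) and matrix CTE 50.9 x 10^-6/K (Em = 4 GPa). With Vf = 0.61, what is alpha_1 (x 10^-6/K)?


E1 = Ef*Vf + Em*(1-Vf) = 188.22
alpha_1 = (alpha_f*Ef*Vf + alpha_m*Em*(1-Vf))/E1 = 0.12 x 10^-6/K

0.12 x 10^-6/K


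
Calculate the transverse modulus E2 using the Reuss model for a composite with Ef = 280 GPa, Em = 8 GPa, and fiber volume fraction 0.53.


1/E2 = Vf/Ef + (1-Vf)/Em = 0.53/280 + 0.47/8
E2 = 16.49 GPa

16.49 GPa


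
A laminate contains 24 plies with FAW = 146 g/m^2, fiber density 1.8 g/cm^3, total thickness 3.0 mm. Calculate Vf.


Vf = n * FAW / (rho_f * h * 1000) = 24 * 146 / (1.8 * 3.0 * 1000) = 0.6489

0.6489


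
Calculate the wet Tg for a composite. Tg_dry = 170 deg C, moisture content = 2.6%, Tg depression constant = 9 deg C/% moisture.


Tg_wet = Tg_dry - k*moisture = 170 - 9*2.6 = 146.6 deg C

146.6 deg C


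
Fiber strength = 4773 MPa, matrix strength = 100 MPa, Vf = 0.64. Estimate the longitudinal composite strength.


sigma_1 = sigma_f*Vf + sigma_m*(1-Vf) = 4773*0.64 + 100*0.36 = 3090.7 MPa

3090.7 MPa


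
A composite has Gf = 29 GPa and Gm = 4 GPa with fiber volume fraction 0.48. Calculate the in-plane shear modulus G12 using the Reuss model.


1/G12 = Vf/Gf + (1-Vf)/Gm = 0.48/29 + 0.52/4
G12 = 6.82 GPa

6.82 GPa


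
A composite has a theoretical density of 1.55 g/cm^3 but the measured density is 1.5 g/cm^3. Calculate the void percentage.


Void% = (rho_theo - rho_actual)/rho_theo * 100 = (1.55 - 1.5)/1.55 * 100 = 3.23%

3.23%


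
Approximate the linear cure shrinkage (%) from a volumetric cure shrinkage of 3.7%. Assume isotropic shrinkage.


Linear shrinkage ≈ vol_shrink/3 = 3.7/3 = 1.233%

1.233%


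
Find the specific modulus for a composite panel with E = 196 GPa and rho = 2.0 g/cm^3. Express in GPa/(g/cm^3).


Specific stiffness = E/rho = 196/2.0 = 98.0 GPa/(g/cm^3)

98.0 GPa/(g/cm^3)


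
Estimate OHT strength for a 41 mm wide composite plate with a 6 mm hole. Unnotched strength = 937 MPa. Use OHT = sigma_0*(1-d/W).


OHT = sigma_0*(1-d/W) = 937*(1-6/41) = 799.9 MPa

799.9 MPa


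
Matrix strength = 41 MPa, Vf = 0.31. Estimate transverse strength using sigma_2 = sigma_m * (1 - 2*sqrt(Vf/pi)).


factor = 1 - 2*sqrt(0.31/pi) = 0.3717
sigma_2 = 41 * 0.3717 = 15.24 MPa

15.24 MPa


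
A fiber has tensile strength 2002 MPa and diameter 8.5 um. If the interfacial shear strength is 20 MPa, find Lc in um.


Lc = sigma_f * d / (2 * tau_i) = 2002 * 8.5 / (2 * 20) = 425.4 um

425.4 um


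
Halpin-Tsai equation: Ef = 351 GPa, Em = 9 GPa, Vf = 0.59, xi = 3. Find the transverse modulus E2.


eta = (Ef/Em - 1)/(Ef/Em + xi) = (39.0 - 1)/(39.0 + 3) = 0.9048
E2 = Em*(1+xi*eta*Vf)/(1-eta*Vf) = 50.22 GPa

50.22 GPa


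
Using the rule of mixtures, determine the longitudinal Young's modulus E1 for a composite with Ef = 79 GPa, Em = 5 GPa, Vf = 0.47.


E1 = Ef*Vf + Em*(1-Vf) = 79*0.47 + 5*0.53 = 39.78 GPa

39.78 GPa


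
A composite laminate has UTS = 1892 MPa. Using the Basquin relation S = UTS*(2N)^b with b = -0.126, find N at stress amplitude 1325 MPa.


N = 0.5 * (S/UTS)^(1/b) = 0.5 * (1325/1892)^(1/-0.126) = 8.4487 cycles

8.4487 cycles


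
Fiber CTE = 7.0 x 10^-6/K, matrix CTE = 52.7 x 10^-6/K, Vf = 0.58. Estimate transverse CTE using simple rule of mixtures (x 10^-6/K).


alpha_2 = alpha_f*Vf + alpha_m*(1-Vf) = 7.0*0.58 + 52.7*0.42 = 26.2 x 10^-6/K

26.2 x 10^-6/K


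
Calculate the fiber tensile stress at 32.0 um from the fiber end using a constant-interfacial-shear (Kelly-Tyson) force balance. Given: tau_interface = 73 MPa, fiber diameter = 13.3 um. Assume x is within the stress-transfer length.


Force balance: sigma_f * (pi*d^2/4) = tau * (pi*d) * x  ->  sigma_f = 4 * tau * x / d
sigma_f = 4 * 73 * 32.0 / 13.3 = 702.6 MPa

702.6 MPa


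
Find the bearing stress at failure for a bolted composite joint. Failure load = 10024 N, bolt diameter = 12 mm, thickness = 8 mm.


sigma_br = F/(d*h) = 10024/(12*8) = 104.4 MPa

104.4 MPa


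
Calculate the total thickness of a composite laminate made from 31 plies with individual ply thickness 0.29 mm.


h = n * t_ply = 31 * 0.29 = 8.99 mm

8.99 mm


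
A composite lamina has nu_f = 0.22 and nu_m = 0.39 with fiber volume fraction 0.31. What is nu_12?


nu_12 = nu_f*Vf + nu_m*(1-Vf) = 0.22*0.31 + 0.39*0.69 = 0.3373

0.3373


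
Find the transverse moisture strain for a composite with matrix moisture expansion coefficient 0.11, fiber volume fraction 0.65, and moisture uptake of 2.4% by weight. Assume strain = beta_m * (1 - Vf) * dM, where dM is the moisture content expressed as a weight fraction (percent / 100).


dM = 2.4/100 = 0.024
strain = beta_m * (1-Vf) * dM = 0.11 * 0.35 * 0.024 = 0.000924

0.000924


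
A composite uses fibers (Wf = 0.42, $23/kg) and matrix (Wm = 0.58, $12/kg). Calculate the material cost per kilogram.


Cost = cost_f*Wf + cost_m*Wm = 23*0.42 + 12*0.58 = $16.62/kg

$16.62/kg


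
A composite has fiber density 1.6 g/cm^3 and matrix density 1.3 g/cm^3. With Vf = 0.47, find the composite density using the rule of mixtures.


rho_c = rho_f*Vf + rho_m*(1-Vf) = 1.6*0.47 + 1.3*0.53 = 1.441 g/cm^3

1.441 g/cm^3


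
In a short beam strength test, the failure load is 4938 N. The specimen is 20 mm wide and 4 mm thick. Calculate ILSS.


ILSS = 3F/(4bh) = 3*4938/(4*20*4) = 46.29 MPa

46.29 MPa


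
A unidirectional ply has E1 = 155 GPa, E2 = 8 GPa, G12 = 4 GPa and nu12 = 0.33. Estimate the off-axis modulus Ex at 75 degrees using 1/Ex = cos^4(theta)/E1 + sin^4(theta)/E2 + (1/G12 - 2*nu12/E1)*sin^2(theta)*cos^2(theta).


cos^4(75) = 0.004487, sin^4(75) = 0.870513, sin^2(75)*cos^2(75) = 0.0625
1/G12 - 2*nu12/E1 = 1/4 - 2*0.33/155 = 0.245742 GPa^-1
1/Ex = 0.004487/155 + 0.870513/8 + 0.245742*0.0625 = 0.1242019 GPa^-1
Ex = 8.05 GPa

8.05 GPa


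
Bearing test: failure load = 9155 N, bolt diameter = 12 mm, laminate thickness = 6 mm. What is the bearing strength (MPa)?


sigma_br = F/(d*h) = 9155/(12*6) = 127.2 MPa

127.2 MPa


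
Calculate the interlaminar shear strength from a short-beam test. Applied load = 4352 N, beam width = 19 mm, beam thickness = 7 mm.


ILSS = 3F/(4bh) = 3*4352/(4*19*7) = 24.54 MPa

24.54 MPa


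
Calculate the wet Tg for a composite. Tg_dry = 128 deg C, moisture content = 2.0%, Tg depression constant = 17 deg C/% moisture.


Tg_wet = Tg_dry - k*moisture = 128 - 17*2.0 = 94.0 deg C

94.0 deg C


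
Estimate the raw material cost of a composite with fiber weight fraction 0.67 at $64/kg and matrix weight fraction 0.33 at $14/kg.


Cost = cost_f*Wf + cost_m*Wm = 64*0.67 + 14*0.33 = $47.5/kg

$47.5/kg


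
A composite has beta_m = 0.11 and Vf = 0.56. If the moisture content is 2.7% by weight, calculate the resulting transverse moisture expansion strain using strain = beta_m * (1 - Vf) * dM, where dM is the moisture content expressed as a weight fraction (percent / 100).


dM = 2.7/100 = 0.027
strain = beta_m * (1-Vf) * dM = 0.11 * 0.44 * 0.027 = 0.0013068

0.0013068


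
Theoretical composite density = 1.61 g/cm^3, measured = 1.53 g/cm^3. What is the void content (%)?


Void% = (rho_theo - rho_actual)/rho_theo * 100 = (1.61 - 1.53)/1.61 * 100 = 4.97%

4.97%


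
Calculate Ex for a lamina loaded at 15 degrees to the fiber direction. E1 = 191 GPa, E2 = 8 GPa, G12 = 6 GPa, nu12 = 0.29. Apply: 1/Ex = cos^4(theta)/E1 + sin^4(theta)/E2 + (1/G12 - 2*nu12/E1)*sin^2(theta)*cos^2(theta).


cos^4(15) = 0.870513, sin^4(15) = 0.004487, sin^2(15)*cos^2(15) = 0.0625
1/G12 - 2*nu12/E1 = 1/6 - 2*0.29/191 = 0.16363 GPa^-1
1/Ex = 0.870513/191 + 0.004487/8 + 0.16363*0.0625 = 0.0153454 GPa^-1
Ex = 65.17 GPa

65.17 GPa


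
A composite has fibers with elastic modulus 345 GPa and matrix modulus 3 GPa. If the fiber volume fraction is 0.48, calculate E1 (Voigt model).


E1 = Ef*Vf + Em*(1-Vf) = 345*0.48 + 3*0.52 = 167.16 GPa

167.16 GPa


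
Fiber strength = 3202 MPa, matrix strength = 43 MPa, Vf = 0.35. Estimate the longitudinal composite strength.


sigma_1 = sigma_f*Vf + sigma_m*(1-Vf) = 3202*0.35 + 43*0.65 = 1148.7 MPa

1148.7 MPa


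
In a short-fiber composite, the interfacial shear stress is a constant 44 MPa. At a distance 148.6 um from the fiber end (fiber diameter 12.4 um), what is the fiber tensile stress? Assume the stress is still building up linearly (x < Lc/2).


Force balance: sigma_f * (pi*d^2/4) = tau * (pi*d) * x  ->  sigma_f = 4 * tau * x / d
sigma_f = 4 * 44 * 148.6 / 12.4 = 2109.2 MPa

2109.2 MPa


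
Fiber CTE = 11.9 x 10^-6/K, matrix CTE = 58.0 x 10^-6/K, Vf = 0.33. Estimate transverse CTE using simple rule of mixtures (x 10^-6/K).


alpha_2 = alpha_f*Vf + alpha_m*(1-Vf) = 11.9*0.33 + 58.0*0.67 = 42.8 x 10^-6/K

42.8 x 10^-6/K


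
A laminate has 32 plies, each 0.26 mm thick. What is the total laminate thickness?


h = n * t_ply = 32 * 0.26 = 8.32 mm

8.32 mm


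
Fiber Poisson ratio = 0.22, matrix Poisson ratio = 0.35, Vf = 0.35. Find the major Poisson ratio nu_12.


nu_12 = nu_f*Vf + nu_m*(1-Vf) = 0.22*0.35 + 0.35*0.65 = 0.3045

0.3045


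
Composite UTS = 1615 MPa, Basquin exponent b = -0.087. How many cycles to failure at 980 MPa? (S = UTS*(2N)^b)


N = 0.5 * (S/UTS)^(1/b) = 0.5 * (980/1615)^(1/-0.087) = 155.8143 cycles

155.8143 cycles


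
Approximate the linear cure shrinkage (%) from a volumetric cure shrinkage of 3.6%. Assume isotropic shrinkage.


Linear shrinkage ≈ vol_shrink/3 = 3.6/3 = 1.2%

1.2%


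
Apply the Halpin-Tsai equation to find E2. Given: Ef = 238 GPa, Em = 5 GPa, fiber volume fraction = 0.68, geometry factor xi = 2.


eta = (Ef/Em - 1)/(Ef/Em + xi) = (47.6 - 1)/(47.6 + 2) = 0.9395
E2 = Em*(1+xi*eta*Vf)/(1-eta*Vf) = 31.54 GPa

31.54 GPa


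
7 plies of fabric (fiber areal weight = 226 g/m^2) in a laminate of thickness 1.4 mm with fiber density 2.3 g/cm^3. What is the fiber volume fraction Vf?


Vf = n * FAW / (rho_f * h * 1000) = 7 * 226 / (2.3 * 1.4 * 1000) = 0.4913

0.4913


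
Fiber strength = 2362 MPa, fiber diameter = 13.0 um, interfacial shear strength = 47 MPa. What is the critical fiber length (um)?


Lc = sigma_f * d / (2 * tau_i) = 2362 * 13.0 / (2 * 47) = 326.7 um

326.7 um


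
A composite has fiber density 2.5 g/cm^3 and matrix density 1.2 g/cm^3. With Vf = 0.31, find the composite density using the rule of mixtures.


rho_c = rho_f*Vf + rho_m*(1-Vf) = 2.5*0.31 + 1.2*0.69 = 1.603 g/cm^3

1.603 g/cm^3


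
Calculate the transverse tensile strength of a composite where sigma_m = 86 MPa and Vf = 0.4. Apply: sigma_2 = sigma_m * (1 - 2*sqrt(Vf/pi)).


factor = 1 - 2*sqrt(0.4/pi) = 0.2864
sigma_2 = 86 * 0.2864 = 24.63 MPa

24.63 MPa


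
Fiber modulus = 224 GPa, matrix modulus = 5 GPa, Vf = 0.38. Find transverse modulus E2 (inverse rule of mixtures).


1/E2 = Vf/Ef + (1-Vf)/Em = 0.38/224 + 0.62/5
E2 = 7.96 GPa

7.96 GPa


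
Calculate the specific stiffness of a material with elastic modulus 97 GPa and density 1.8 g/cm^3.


Specific stiffness = E/rho = 97/1.8 = 53.9 GPa/(g/cm^3)

53.9 GPa/(g/cm^3)
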